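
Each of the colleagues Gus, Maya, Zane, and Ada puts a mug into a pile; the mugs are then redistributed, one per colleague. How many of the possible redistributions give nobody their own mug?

Let Aᵢ be the assignments in which colleague i gets their own mug. We want the size of the complement of A₁∪…∪A_4.
By inclusion–exclusion this is Σ_{j=0}^{4} (−1)^j C(4,j)·(4−j)!.
Computing: 24 − 24 + 12 − 4 + 1 = 9.

9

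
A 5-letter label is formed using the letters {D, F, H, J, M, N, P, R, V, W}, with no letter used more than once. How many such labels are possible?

Choose and order 5 of the 10 symbols: the first letter has 10 options, the next 9, and so on down to 6.
That product is 10 × 9 × 8 × 7 × 6 = 30240.

30240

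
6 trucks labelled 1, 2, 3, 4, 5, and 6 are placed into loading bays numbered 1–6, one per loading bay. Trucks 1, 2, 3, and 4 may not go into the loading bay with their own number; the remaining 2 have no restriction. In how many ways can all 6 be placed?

362

Let Aᵢ (for 1 ≤ i ≤ 4) be the placements that put truck i in its forbidden loading bay. Any j of these fix j positions, leaving (6−j)! ways to fill the rest, and there are C(4,j) ways to pick which j.
By inclusion–exclusion, the number of valid placements is Σ_{j=0}^{4} (−1)^j C(4,j)·(6−j)!.
Computing: 720 − 480 + 144 − 24 + 2 = 362.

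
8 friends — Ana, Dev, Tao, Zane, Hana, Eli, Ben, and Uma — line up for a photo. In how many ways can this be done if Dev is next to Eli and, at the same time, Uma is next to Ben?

2880

Treat {Dev,Eli} as one block (2 orders) and {Uma,Ben} as another (2 orders).
That leaves 6 units to arrange: 2 × 2 × 6! = 4 × 720 = 2880.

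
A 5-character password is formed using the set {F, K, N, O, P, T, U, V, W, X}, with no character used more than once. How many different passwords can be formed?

This is a permutation of 5 out of 10: P(10,5) = 10!/5!.
That product is 10 × 9 × 8 × 7 × 6 = 30240.

30240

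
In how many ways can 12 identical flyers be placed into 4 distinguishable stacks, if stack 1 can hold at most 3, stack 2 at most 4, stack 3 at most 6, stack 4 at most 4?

50

Ignoring the caps, the number of non-negative solutions to x_1+…+x_4 = 12 is C(15,3) = 455.
Subtract solutions that violate a single cap (substitute x_i' = x_i − (cap_i+1)): x_1 ≥ 4 gives C(11,3) = 165; x_2 ≥ 5 gives C(10,3) = 120; x_3 ≥ 7 gives C(8,3) = 56; x_4 ≥ 5 gives C(10,3) = 120. Together 461.
Add back pairs where two caps are both exceeded: 20 + 4 + 20 + 1 + 10 + 1 = 56.
By inclusion–exclusion the count is 455 − 461 + 56 = 50.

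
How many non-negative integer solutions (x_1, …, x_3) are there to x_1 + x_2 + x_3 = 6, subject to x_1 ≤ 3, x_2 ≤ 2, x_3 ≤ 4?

By stars and bars, unrestricted non-negative solutions to x_1+…+x_3 = 6 number C(6+2,2) = 28.
Subtract solutions that violate a single cap (substitute x_i' = x_i − (cap_i+1)): x_1 ≥ 4 gives C(4,2) = 6; x_2 ≥ 3 gives C(5,2) = 10; x_3 ≥ 5 gives C(3,2) = 3. Together 19.
No two caps can be exceeded simultaneously, so the pair terms are all 0.
By inclusion–exclusion the count is 28 − 19 + 0 = 9.

9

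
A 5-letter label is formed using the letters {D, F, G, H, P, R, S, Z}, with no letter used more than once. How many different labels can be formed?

6720

With no repetition, fill the 5 letters in order: 8 choices, then 7, down to 4.
8 × 7 × 6 × 5 × 4 = 6720.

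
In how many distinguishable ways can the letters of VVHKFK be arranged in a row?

180

VVHKFK has 6 letters with K appearing twice and V appearing twice.
The number of distinct arrangements is 6!/(2!·2!) = 720/4 = 180.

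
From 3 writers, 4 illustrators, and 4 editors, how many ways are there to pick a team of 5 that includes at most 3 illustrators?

Split by how many illustrators are chosen (0 through 3).
Sum: C(4,0)·C(7,5) + C(4,1)·C(7,4) + C(4,2)·C(7,3) + C(4,3)·C(7,2) = 21 + 140 + 210 + 84 = 455.

455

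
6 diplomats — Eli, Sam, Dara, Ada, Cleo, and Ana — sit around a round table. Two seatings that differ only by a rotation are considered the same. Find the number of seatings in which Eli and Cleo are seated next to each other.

48

Glue Eli and Cleo into a block (2 internal orders). Seating 5 units around a circle gives (4)! arrangements.
So 2 × (4)! = 2 × 24 = 48.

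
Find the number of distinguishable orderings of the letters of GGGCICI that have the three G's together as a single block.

Treat the 3 copies of G as a single block. The multiset to arrange is then {GGG, C, C, I, I}, 5 items in all.
That gives (5)!/(2!·2!) = 30 arrangements.

30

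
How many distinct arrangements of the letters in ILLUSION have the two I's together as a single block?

2520

Treat the 2 copies of I as a single block. The multiset to arrange is then {II, L, L, N, O, S, U}, 7 items in all.
That gives (7)!/(2!) = 2520 arrangements.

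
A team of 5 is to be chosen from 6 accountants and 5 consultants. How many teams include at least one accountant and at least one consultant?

455

With no constraint there are C(11,5) = 462 possible selections.
Selections missing a whole group: no accountants → C(5,5) = 1; no consultants → C(6,5) = 6.
Both groups omitted at once is impossible, so 462 − 7 = 455.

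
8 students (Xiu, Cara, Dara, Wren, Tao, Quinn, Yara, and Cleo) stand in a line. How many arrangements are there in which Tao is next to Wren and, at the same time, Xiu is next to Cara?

Treat {Tao,Wren} as one block (2 orders) and {Xiu,Cara} as another (2 orders).
That leaves 6 units to arrange: 2 × 2 × 6! = 4 × 720 = 2880.

2880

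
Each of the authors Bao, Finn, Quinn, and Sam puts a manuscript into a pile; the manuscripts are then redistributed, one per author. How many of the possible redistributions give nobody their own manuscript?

Count assignments avoiding every fixed point. For any j of the 4 authors fixed to their own manuscript, the other 4−j can be arranged in (4−j)! ways.
By inclusion–exclusion this is Σ_{j=0}^{4} (−1)^j C(4,j)·(4−j)!.
Computing: 24 − 24 + 12 − 4 + 1 = 9.

9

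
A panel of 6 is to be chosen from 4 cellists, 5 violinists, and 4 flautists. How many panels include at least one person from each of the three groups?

1520

Total 6-person selections from all 13: C(13,6) = 1716.
Subtract selections that omit an entire group: no cellists → C(9,6) = 84; no violinists → C(8,6) = 28; no flautists → C(9,6) = 84.
Add back selections omitting two groups (i.e. drawn from a single group): C(4,6) + C(5,6) + C(4,6) = 0.
By inclusion–exclusion: 1716 − 196 + 0 = 1520.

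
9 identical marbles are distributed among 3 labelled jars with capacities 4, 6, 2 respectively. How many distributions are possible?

Without the upper bounds there are C(11,2) = 55 ways to split 9 among 3 jars.
Subtract solutions that violate a single cap (substitute x_i' = x_i − (cap_i+1)): x_1 ≥ 5 gives C(6,2) = 15; x_2 ≥ 7 gives C(4,2) = 6; x_3 ≥ 3 gives C(8,2) = 28. Together 49.
Add back pairs where two caps are both exceeded: 0 + 3 + 0 = 3.
By inclusion–exclusion the count is 55 − 49 + 3 = 9.

9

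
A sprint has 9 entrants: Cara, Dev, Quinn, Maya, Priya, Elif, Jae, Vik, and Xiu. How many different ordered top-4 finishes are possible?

3024

This is an ordered selection of 4 from 9: P(9,4).
That gives 9 × 8 × 7 × 6 = 3024.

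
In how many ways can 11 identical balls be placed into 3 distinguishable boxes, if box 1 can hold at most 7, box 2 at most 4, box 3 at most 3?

By stars and bars, unrestricted non-negative solutions to x_1+…+x_3 = 11 number C(11+2,2) = 78.
Subtract solutions that violate a single cap (substitute x_i' = x_i − (cap_i+1)): x_1 ≥ 8 gives C(5,2) = 10; x_2 ≥ 5 gives C(8,2) = 28; x_3 ≥ 4 gives C(9,2) = 36. Together 74.
Add back pairs where two caps are both exceeded: 0 + 0 + 6 = 6.
By inclusion–exclusion the count is 78 − 74 + 6 = 10.

10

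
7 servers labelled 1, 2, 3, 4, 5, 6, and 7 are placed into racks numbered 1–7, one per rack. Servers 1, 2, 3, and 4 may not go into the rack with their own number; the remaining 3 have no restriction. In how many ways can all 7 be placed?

2790

Let Aᵢ (for 1 ≤ i ≤ 4) be the placements that put server i in its forbidden rack. Any j of these fix j positions, leaving (7−j)! ways to fill the rest, and there are C(4,j) ways to pick which j.
By inclusion–exclusion, the number of valid placements is Σ_{j=0}^{4} (−1)^j C(4,j)·(7−j)!.
Computing: 5040 − 2880 + 720 − 96 + 6 = 2790.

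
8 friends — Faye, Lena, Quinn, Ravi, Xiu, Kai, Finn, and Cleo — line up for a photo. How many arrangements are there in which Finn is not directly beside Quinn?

30240

Of the 8! = 40320 arrangements, those with Finn and Quinn adjacent number 2 × 7! = 10080 (treat the pair as a block with 2 internal orders).
Complementary counting: 40320 − 10080 = 30240.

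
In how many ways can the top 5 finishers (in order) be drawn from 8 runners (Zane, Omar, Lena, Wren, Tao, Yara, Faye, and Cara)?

There are 8 choices for 1st place, 7 for 2nd, and so on down to 4 for position 5.
That gives 8 × 7 × 6 × 5 × 4 = 6720.

6720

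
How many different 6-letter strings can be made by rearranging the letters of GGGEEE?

Letter multiplicities in GGGEEE: E×3, G×3.
So there are 6! / (3!·3!) = 20 distinguishable arrangements.

20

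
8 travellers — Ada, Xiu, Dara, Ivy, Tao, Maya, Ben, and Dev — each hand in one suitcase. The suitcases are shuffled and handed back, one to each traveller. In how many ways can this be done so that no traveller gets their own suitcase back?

14833

Let Aᵢ be the assignments in which traveller i gets their own suitcase. We want the size of the complement of A₁∪…∪A_8.
By inclusion–exclusion this is Σ_{j=0}^{8} (−1)^j C(8,j)·(8−j)!.
Computing: 40320 − 40320 + 20160 − 6720 + 1680 − 336 + 56 − 8 + 1 = 14833.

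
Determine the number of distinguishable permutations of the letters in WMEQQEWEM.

7560

Letter multiplicities in WMEQQEWEM: E×3, M×2, Q×2, W×2.
The number of distinct arrangements is 9!/(3!·2!·2!·2!) = 362880/48 = 7560.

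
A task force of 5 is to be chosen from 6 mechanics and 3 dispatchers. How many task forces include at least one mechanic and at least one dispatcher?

120

With no constraint there are C(9,5) = 126 possible selections.
Selections missing a whole group: no mechanics → C(3,5) = 0; no dispatchers → C(6,5) = 6.
Both groups omitted at once is impossible, so 126 − 6 = 120.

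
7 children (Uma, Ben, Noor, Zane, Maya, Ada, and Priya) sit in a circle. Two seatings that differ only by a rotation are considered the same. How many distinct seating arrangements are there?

720

Around a circle, 7 distinct people have 7!/7 = (6)! = 720 rotationally distinct seatings.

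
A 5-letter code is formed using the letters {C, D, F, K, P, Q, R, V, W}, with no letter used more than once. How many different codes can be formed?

Choose and order 5 of the 9 symbols: the first letter has 9 options, the next 8, and so on down to 5.
9 × 8 × 7 × 6 × 5 = 15120.

15120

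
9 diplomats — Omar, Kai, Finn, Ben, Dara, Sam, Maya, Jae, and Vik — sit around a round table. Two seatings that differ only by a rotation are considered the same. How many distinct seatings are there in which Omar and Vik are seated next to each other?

10080

Glue Omar and Vik into a block (2 internal orders). Seating 8 units around a circle gives (7)! arrangements.
So 2 × (7)! = 2 × 5040 = 10080.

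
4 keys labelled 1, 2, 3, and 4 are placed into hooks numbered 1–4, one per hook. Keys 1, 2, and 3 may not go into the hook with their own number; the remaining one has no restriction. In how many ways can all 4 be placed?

Let Aᵢ (for i ∈ {1, 2, 3}) be the placements that put key i in its forbidden hook. Any j of these fix j positions, leaving (4−j)! ways to fill the rest, and there are C(3,j) ways to pick which j.
By inclusion–exclusion, the number of valid placements is Σ_{j=0}^{3} (−1)^j C(3,j)·(4−j)!.
Computing: 24 − 18 + 6 − 1 = 11.

11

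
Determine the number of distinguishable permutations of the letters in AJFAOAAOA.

1512

The 9 letters of AJFAOAAOA have repeats: A appearing 5 times and O appearing twice.
So there are 9! / (5!·2!) = 1512 distinguishable arrangements.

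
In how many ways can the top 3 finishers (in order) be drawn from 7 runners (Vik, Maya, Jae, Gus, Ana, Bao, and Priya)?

210

There are 7 choices for 1st place, 6 for 2nd, and 5 for 3rd.
That gives 7 × 6 × 5 = 210.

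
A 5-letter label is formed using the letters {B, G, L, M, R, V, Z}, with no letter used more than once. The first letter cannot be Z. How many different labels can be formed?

The first letter has 7−1 = 6 choices (anything except Z).
The remaining 4 letters are filled from the other 6 symbols without repetition: 6 × 5 × 4 × 3 = 360.
Total: 6 × 360 = 2160.

2160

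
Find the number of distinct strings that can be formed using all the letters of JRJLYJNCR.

30240

JRJLYJNCR has 9 letters with J appearing 3 times and R appearing twice.
Dividing 9! = 362880 by 3!·2! = 12 for the repeated letters gives 30240.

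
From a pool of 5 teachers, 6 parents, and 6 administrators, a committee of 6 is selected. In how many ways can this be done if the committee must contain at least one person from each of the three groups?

10530

With no constraint there are C(17,6) = 12376 possible selections.
Selections missing a whole group: no teachers → C(12,6) = 924; no parents → C(11,6) = 462; no administrators → C(11,6) = 462.
Add back selections omitting two groups (i.e. drawn from a single group): C(5,6) + C(6,6) + C(6,6) = 2.
By inclusion–exclusion: 12376 − 1848 + 2 = 10530.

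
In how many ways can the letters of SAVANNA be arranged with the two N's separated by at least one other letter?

Total arrangements of SAVANNA: 7!/(3!·2!) = 420.
If the two N's are adjacent, glue them into one block, leaving 6 items to arrange: (6)!/(3!) = 120 ways.
Hence 420 − 120 = 300.

300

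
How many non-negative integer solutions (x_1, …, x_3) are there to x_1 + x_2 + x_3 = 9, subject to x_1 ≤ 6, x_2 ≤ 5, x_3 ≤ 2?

By stars and bars, unrestricted non-negative solutions to x_1+…+x_3 = 9 number C(9+2,2) = 55.
Subtract solutions that violate a single cap (substitute x_i' = x_i − (cap_i+1)): x_1 ≥ 7 gives C(4,2) = 6; x_2 ≥ 6 gives C(5,2) = 10; x_3 ≥ 3 gives C(8,2) = 28. Together 44.
Add back pairs where two caps are both exceeded: 0 + 0 + 1 = 1.
By inclusion–exclusion the count is 55 − 44 + 1 = 12.

12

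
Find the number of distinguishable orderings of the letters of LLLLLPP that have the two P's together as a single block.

6

Treat the 2 copies of P as a single block. The multiset to arrange is then {PP, L, L, L, L, L}, 6 items in all.
That gives (6)!/(5!) = 6 arrangements.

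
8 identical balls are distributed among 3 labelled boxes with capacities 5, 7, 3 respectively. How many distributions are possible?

Ignoring the caps, the number of non-negative solutions to x_1+…+x_3 = 8 is C(10,2) = 45.
Subtract solutions that violate a single cap (substitute x_i' = x_i − (cap_i+1)): x_1 ≥ 6 gives C(4,2) = 6; x_2 ≥ 8 gives C(2,2) = 1; x_3 ≥ 4 gives C(6,2) = 15. Together 22.
No two caps can be exceeded simultaneously, so the pair terms are all 0.
By inclusion–exclusion the count is 45 − 22 + 0 = 23.

23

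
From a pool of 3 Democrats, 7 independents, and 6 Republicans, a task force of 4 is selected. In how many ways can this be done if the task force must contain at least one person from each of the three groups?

Unrestricted: C(16,4) = 1820 ways to pick any 4 of the 16.
Subtract selections that omit an entire group: no Democrats → C(13,4) = 715; no independents → C(9,4) = 126; no Republicans → C(10,4) = 210.
Add back selections omitting two groups (i.e. drawn from a single group): C(3,4) + C(7,4) + C(6,4) = 50.
By inclusion–exclusion: 1820 − 1051 + 50 = 819.

819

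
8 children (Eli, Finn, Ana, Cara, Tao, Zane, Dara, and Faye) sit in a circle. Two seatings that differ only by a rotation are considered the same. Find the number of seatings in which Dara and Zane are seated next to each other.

Treat {Dara, Zane} as one unit (2 internal orders) and seat the resulting 7 units around the table: (6)! circular arrangements.
So 2 × (6)! = 2 × 720 = 1440.

1440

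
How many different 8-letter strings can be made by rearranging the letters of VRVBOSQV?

6720

Letter multiplicities in VRVBOSQV: B×1, O×1, Q×1, R×1, S×1, V×3.
So there are 8! / (3!) = 6720 distinguishable arrangements.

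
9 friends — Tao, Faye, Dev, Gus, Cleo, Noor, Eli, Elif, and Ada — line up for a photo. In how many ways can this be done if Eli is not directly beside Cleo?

Of the 9! = 362880 arrangements, those with Eli and Cleo adjacent number 2 × 8! = 80640 (treat the pair as a block with 2 internal orders).
Complementary counting: 362880 − 80640 = 282240.

282240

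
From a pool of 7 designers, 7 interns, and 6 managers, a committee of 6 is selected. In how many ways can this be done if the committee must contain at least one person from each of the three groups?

32340

Unrestricted: C(20,6) = 38760 ways to pick any 6 of the 20.
Subtract selections that omit an entire group: no designers → C(13,6) = 1716; no interns → C(13,6) = 1716; no managers → C(14,6) = 3003.
Add back selections omitting two groups (i.e. drawn from a single group): C(7,6) + C(7,6) + C(6,6) = 15.
By inclusion–exclusion: 38760 − 6435 + 15 = 32340.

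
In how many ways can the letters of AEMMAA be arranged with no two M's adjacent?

40

There are 6!/(3!·2!) = 60 arrangements of AEMMAA in total.
If the two M's are adjacent, glue them into one block, leaving 5 items to arrange: (5)!/(3!) = 20 ways.
Hence 60 − 20 = 40.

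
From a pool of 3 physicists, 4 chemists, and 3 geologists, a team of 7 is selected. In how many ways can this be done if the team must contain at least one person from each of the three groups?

Total 7-person selections from all 10: C(10,7) = 120.
Selections missing a whole group: no physicists → C(7,7) = 1; no chemists → C(6,7) = 0; no geologists → C(7,7) = 1.
Add back selections omitting two groups (i.e. drawn from a single group): C(3,7) + C(4,7) + C(3,7) = 0.
By inclusion–exclusion: 120 − 2 + 0 = 118.

118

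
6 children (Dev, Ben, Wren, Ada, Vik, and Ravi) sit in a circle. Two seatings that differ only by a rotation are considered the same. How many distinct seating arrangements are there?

Fix one person's seat to break rotational symmetry; the remaining 5 people can be arranged in (5)! = 120 ways.

120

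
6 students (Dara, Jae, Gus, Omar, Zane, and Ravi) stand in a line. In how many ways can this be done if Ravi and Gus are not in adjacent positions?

480

Of the 6! = 720 arrangements, those with Ravi and Gus adjacent number 2 × 5! = 240 (treat the pair as a block with 2 internal orders).
So 720 − 240 = 480 arrangements keep them apart.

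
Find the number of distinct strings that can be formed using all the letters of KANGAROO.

The 8 letters of KANGAROO have repeats: A appearing twice and O appearing twice.
The number of distinct arrangements is 8!/(2!·2!) = 40320/4 = 10080.

10080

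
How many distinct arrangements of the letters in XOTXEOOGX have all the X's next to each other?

840

Treat the 3 copies of X as a single block. The multiset to arrange is then {XXX, E, G, O, O, O, T}, 7 items in all.
That gives (7)!/(3!) = 840 arrangements.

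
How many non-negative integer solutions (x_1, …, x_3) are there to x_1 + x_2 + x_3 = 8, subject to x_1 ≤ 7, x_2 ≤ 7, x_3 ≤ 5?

Ignoring the caps, the number of non-negative solutions to x_1+…+x_3 = 8 is C(10,2) = 45.
Subtract solutions that violate a single cap (substitute x_i' = x_i − (cap_i+1)): x_1 ≥ 8 gives C(2,2) = 1; x_2 ≥ 8 gives C(2,2) = 1; x_3 ≥ 6 gives C(4,2) = 6. Together 8.
No two caps can be exceeded simultaneously, so the pair terms are all 0.
By inclusion–exclusion the count is 45 − 8 + 0 = 37.

37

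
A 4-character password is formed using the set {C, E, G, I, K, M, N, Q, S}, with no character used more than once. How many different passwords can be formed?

With no repetition, fill the 4 characters in order: 9 choices, then 8, down to 6.
That product is 9 × 8 × 7 × 6 = 3024.

3024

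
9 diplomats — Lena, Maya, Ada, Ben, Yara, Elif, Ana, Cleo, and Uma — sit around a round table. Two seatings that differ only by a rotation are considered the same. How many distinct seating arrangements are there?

40320

Fix one person's seat to break rotational symmetry; the remaining 8 people can be arranged in (8)! = 40320 ways.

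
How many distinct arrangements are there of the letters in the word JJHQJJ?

30

JJHQJJ has 6 letters with J appearing 4 times.
Dividing 6! = 720 by 4! = 24 for the repeated letters gives 30.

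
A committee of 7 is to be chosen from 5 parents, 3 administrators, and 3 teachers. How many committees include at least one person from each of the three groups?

314

With no constraint there are C(11,7) = 330 possible selections.
Selections missing a whole group: no parents → C(6,7) = 0; no administrators → C(8,7) = 8; no teachers → C(8,7) = 8.
Add back selections omitting two groups (i.e. drawn from a single group): C(5,7) + C(3,7) + C(3,7) = 0.
By inclusion–exclusion: 330 − 16 + 0 = 314.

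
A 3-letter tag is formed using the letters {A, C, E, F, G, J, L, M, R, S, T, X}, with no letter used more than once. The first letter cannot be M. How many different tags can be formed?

The first letter has 12−1 = 11 choices (anything except M).
The remaining 2 letters are filled from the other 11 symbols without repetition: 11 × 10 = 110.
Total: 11 × 110 = 1210.

1210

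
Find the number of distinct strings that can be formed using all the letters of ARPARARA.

The 8 letters of ARPARARA have repeats: A appearing 4 times and R appearing 3 times.
The number of distinct arrangements is 8!/(4!·3!) = 40320/144 = 280.

280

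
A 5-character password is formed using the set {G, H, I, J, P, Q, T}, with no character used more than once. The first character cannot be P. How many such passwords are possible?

2160

The first character has 7−1 = 6 choices (anything except P).
The remaining 4 characters are filled from the other 6 symbols without repetition: 6 × 5 × 4 × 3 = 360.
Total: 6 × 360 = 2160.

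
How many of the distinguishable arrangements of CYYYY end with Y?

With the last slot taken by Y, it remains to arrange the other 4 letters (CYYY).
Those 4 letters have Y appearing 3 times, giving (4)!/(3!) = 4.

4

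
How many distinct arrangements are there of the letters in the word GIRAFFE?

2520

GIRAFFE has 7 letters with F appearing twice.
So there are 7! / (2!) = 2520 distinguishable arrangements.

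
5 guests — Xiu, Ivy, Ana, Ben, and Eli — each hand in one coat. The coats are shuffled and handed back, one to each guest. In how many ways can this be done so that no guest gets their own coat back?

Let Aᵢ be the assignments in which guest i gets their own coat. We want the size of the complement of A₁∪…∪A_5.
By inclusion–exclusion this is Σ_{j=0}^{5} (−1)^j C(5,j)·(5−j)!.
Computing: 120 − 120 + 60 − 20 + 5 − 1 = 44.

44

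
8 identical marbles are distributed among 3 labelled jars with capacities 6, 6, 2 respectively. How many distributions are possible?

By stars and bars, unrestricted non-negative solutions to x_1+…+x_3 = 8 number C(8+2,2) = 45.
Subtract solutions that violate a single cap (substitute x_i' = x_i − (cap_i+1)): x_1 ≥ 7 gives C(3,2) = 3; x_2 ≥ 7 gives C(3,2) = 3; x_3 ≥ 3 gives C(7,2) = 21. Together 27.
No two caps can be exceeded simultaneously, so the pair terms are all 0.
By inclusion–exclusion the count is 45 − 27 + 0 = 18.

18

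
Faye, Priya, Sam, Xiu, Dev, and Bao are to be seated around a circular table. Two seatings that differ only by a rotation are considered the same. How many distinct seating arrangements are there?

Seat Faye anywhere (absorbing the rotational symmetry), then permute the other 5: (5)! = 120.

120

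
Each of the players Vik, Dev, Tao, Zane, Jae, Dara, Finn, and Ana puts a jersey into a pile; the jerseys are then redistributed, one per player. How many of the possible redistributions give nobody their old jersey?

This is the derangement count D_8: permutations of 8 items with no fixed point.
By inclusion–exclusion this is Σ_{j=0}^{8} (−1)^j C(8,j)·(8−j)!.
Computing: 40320 − 40320 + 20160 − 6720 + 1680 − 336 + 56 − 8 + 1 = 14833.

14833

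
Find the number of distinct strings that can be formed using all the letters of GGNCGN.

The 6 letters of GGNCGN have repeats: G appearing 3 times and N appearing twice.
So there are 6! / (3!·2!) = 60 distinguishable arrangements.

60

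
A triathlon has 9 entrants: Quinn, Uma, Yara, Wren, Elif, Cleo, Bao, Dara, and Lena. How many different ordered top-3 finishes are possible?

This is an ordered selection of 3 from 9: P(9,3).
That gives 9 × 8 × 7 = 504.

504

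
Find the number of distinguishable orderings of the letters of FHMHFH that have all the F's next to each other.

Treat the 2 copies of F as a single block. The multiset to arrange is then {FF, H, H, H, M}, 5 items in all.
That gives (5)!/(3!) = 20 arrangements.

20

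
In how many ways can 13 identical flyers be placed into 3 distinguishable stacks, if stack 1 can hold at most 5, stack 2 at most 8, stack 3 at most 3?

10

By stars and bars, unrestricted non-negative solutions to x_1+…+x_3 = 13 number C(13+2,2) = 105.
Subtract solutions that violate a single cap (substitute x_i' = x_i − (cap_i+1)): x_1 ≥ 6 gives C(9,2) = 36; x_2 ≥ 9 gives C(6,2) = 15; x_3 ≥ 4 gives C(11,2) = 55. Together 106.
Add back pairs where two caps are both exceeded: 0 + 10 + 1 = 11.
By inclusion–exclusion the count is 105 − 106 + 11 = 10.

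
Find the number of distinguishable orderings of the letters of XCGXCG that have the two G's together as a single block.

Treat the 2 copies of G as a single block. The multiset to arrange is then {GG, C, C, X, X}, 5 items in all.
That gives (5)!/(2!·2!) = 30 arrangements.

30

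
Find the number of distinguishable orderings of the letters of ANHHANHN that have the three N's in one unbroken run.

Treat the 3 copies of N as a single block. The multiset to arrange is then {NNN, A, A, H, H, H}, 6 items in all.
That gives (6)!/(3!·2!) = 60 arrangements.

60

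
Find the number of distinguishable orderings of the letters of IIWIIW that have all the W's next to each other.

Treat the 2 copies of W as a single block. The multiset to arrange is then {WW, I, I, I, I}, 5 items in all.
That gives (5)!/(4!) = 5 arrangements.

5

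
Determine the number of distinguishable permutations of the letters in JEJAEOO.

JEJAEOO has 7 letters with E appearing twice, J appearing twice, and O appearing twice.
Dividing 7! = 5040 by 2!·2!·2! = 8 for the repeated letters gives 630.

630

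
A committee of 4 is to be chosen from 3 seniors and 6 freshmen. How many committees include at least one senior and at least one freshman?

111

Unrestricted: C(9,4) = 126 ways to pick any 4 of the 9.
Selections missing a whole group: no seniors → C(6,4) = 15; no freshmen → C(3,4) = 0.
Both groups omitted at once is impossible, so 126 − 15 = 111.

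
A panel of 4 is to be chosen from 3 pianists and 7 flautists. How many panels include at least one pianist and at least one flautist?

Unrestricted: C(10,4) = 210 ways to pick any 4 of the 10.
Selections missing a whole group: no pianists → C(7,4) = 35; no flautists → C(3,4) = 0.
Both groups omitted at once is impossible, so 210 − 35 = 175.

175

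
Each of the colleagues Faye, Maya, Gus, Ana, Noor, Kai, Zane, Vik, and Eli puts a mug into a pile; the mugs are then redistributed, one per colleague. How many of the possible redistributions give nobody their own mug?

133496

Count assignments avoiding every fixed point. For any j of the 9 colleagues fixed to their own mug, the other 9−j can be arranged in (9−j)! ways.
By inclusion–exclusion this is Σ_{j=0}^{9} (−1)^j C(9,j)·(9−j)!.
Computing: 362880 − 362880 + 181440 − 60480 + 15120 − 3024 + 504 − 72 + 9 − 1 = 133496.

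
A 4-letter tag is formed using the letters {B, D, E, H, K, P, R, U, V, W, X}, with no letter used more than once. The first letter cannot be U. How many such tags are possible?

The first letter has 11−1 = 10 choices (anything except U).
The remaining 3 letters are filled from the other 10 symbols without repetition: 10 × 9 × 8 = 720.
Total: 10 × 720 = 7200.

7200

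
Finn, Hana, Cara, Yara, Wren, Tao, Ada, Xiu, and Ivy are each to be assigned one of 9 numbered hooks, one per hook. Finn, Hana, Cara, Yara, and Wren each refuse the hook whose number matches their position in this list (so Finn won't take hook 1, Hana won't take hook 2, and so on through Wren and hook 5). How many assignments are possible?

205056

Let Aᵢ (for 1 ≤ i ≤ 5) be the placements that put person i in their forbidden hook. Any j of these fix j positions, leaving (9−j)! ways to fill the rest, and there are C(5,j) ways to pick which j.
By inclusion–exclusion, the number of valid placements is Σ_{j=0}^{5} (−1)^j C(5,j)·(9−j)!.
Computing: 362880 − 201600 + 50400 − 7200 + 600 − 24 = 205056.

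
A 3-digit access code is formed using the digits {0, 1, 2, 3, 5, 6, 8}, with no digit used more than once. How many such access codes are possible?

210

This is a permutation of 3 out of 7: P(7,3) = 7!/4!.
That product is 7 × 6 × 5 = 210.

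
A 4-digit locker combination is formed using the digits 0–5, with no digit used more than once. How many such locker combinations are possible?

Choose and order 4 of the 6 symbols: the first digit has 6 options, the next 5, then 4, 3.
6 × 5 × 4 × 3 = 360.

360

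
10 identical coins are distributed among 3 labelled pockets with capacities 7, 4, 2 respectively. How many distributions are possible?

9

By stars and bars, unrestricted non-negative solutions to x_1+…+x_3 = 10 number C(10+2,2) = 66.
Subtract solutions that violate a single cap (substitute x_i' = x_i − (cap_i+1)): x_1 ≥ 8 gives C(4,2) = 6; x_2 ≥ 5 gives C(7,2) = 21; x_3 ≥ 3 gives C(9,2) = 36. Together 63.
Add back pairs where two caps are both exceeded: 0 + 0 + 6 = 6.
By inclusion–exclusion the count is 66 − 63 + 6 = 9.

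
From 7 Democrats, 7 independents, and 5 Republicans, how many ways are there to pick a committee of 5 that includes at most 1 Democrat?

4257

Split by how many Democrats are chosen (0 through 1).
Sum: C(7,0)·C(12,5) + C(7,1)·C(12,4) = 792 + 3465 = 4257.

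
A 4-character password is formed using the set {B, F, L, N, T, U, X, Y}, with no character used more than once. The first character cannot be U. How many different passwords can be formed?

1470

The first character has 8−1 = 7 choices (anything except U).
The remaining 3 characters are filled from the other 7 symbols without repetition: 7 × 6 × 5 = 210.
Total: 7 × 210 = 1470.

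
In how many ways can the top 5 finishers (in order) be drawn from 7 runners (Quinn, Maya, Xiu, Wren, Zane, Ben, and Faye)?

2520

This is an ordered selection of 5 from 7: P(7,5).
That gives 7 × 6 × 5 × 4 × 3 = 2520.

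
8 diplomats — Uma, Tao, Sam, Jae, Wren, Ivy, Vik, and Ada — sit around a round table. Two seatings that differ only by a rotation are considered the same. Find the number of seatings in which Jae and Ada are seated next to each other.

Treat {Jae, Ada} as one unit (2 internal orders) and seat the resulting 7 units around the table: (6)! circular arrangements.
So 2 × (6)! = 2 × 720 = 1440.

1440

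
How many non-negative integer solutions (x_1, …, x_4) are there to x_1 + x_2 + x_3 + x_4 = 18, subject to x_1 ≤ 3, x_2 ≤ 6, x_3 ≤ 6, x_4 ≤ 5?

10

Without the upper bounds there are C(21,3) = 1330 ways to split 18 among 4 variables.
Subtract solutions that violate a single cap (substitute x_i' = x_i − (cap_i+1)): x_1 ≥ 4 gives C(17,3) = 680; x_2 ≥ 7 gives C(14,3) = 364; x_3 ≥ 7 gives C(14,3) = 364; x_4 ≥ 6 gives C(15,3) = 455. Together 1863.
Add back pairs where two caps are both exceeded: 120 + 120 + 165 + 35 + 56 + 56 = 552.
Subtract triples: 1 + 4 + 4 + 0 = 9.
By inclusion–exclusion the count is 1330 − 1863 + 552 − 9 = 10.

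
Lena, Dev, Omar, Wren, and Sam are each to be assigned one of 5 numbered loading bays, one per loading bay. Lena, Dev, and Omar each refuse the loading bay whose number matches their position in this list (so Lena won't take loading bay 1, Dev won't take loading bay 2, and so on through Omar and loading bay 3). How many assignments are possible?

Let Aᵢ (for i ∈ {1, 2, 3}) be the placements that put person i in their forbidden loading bay. Any j of these fix j positions, leaving (5−j)! ways to fill the rest, and there are C(3,j) ways to pick which j.
By inclusion–exclusion, the number of valid placements is Σ_{j=0}^{3} (−1)^j C(3,j)·(5−j)!.
Computing: 120 − 72 + 18 − 2 = 64.

64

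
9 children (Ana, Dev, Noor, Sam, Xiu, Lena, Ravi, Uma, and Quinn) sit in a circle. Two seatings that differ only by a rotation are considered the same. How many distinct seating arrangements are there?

Seat Ana anywhere (absorbing the rotational symmetry), then permute the other 8: (8)! = 40320.

40320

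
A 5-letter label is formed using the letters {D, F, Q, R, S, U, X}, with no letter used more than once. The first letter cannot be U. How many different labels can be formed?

2160

The first letter has 7−1 = 6 choices (anything except U).
The remaining 4 letters are filled from the other 6 symbols without repetition: 6 × 5 × 4 × 3 = 360.
Total: 6 × 360 = 2160.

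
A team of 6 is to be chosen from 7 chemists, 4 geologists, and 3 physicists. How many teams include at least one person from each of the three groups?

2331

Total 6-person selections from all 14: C(14,6) = 3003.
Selections missing a whole group: no chemists → C(7,6) = 7; no geologists → C(10,6) = 210; no physicists → C(11,6) = 462.
Add back selections omitting two groups (i.e. drawn from a single group): C(7,6) + C(4,6) + C(3,6) = 7.
By inclusion–exclusion: 3003 − 679 + 7 = 2331.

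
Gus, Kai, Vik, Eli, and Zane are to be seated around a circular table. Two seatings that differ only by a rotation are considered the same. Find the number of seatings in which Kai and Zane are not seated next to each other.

Without the restriction there are (4)! = 24 seatings.
Seatings with Kai beside Zane: treat them as a block with 2 internal orders, giving 2 × (3)! = 12.
Subtracting, 24 − 12 = 12.

12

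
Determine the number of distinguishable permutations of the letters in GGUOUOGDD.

GGUOUOGDD has 9 letters with D appearing twice, G appearing 3 times, O appearing twice, and U appearing twice.
So there are 9! / (3!·2!·2!·2!) = 7560 distinguishable arrangements.

7560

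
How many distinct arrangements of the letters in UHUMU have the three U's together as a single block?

6

Treat the 3 copies of U as a single block. The multiset to arrange is then {UUU, H, M}, 3 items in all.
All 3 items are distinct, so there are (3)! = 6 arrangements.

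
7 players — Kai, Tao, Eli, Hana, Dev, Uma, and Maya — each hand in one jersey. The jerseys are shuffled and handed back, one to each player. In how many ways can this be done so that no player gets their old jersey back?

Let Aᵢ be the assignments in which player i gets their old jersey. We want the size of the complement of A₁∪…∪A_7.
By inclusion–exclusion this is Σ_{j=0}^{7} (−1)^j C(7,j)·(7−j)!.
Computing: 5040 − 5040 + 2520 − 840 + 210 − 42 + 7 − 1 = 1854.

1854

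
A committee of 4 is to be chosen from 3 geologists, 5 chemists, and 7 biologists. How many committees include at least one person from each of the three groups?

630

With no constraint there are C(15,4) = 1365 possible selections.
Subtract selections that omit an entire group: no geologists → C(12,4) = 495; no chemists → C(10,4) = 210; no biologists → C(8,4) = 70.
Add back selections omitting two groups (i.e. drawn from a single group): C(3,4) + C(5,4) + C(7,4) = 40.
By inclusion–exclusion: 1365 − 775 + 40 = 630.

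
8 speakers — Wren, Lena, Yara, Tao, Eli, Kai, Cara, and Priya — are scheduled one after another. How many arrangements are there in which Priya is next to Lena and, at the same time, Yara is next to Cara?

2880

Treat {Priya,Lena} as one block (2 orders) and {Yara,Cara} as another (2 orders).
That leaves 6 units to arrange: 2 × 2 × 6! = 4 × 720 = 2880.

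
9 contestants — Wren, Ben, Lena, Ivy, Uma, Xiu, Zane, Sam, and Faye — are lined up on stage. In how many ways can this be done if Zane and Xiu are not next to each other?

Of the 9! = 362880 arrangements, those with Zane and Xiu adjacent number 2 × 8! = 80640 (treat the pair as a block with 2 internal orders).
Complementary counting: 362880 − 80640 = 282240.

282240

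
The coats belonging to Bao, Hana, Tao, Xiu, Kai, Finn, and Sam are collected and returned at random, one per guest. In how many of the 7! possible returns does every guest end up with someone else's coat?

1854

This is the derangement count D_7: permutations of 7 items with no fixed point.
By inclusion–exclusion this is Σ_{j=0}^{7} (−1)^j C(7,j)·(7−j)!.
Computing: 5040 − 5040 + 2520 − 840 + 210 − 42 + 7 − 1 = 1854.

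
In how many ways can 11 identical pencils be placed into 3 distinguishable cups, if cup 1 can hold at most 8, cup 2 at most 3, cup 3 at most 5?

18

Without the upper bounds there are C(13,2) = 78 ways to split 11 among 3 cups.
Subtract solutions that violate a single cap (substitute x_i' = x_i − (cap_i+1)): x_1 ≥ 9 gives C(4,2) = 6; x_2 ≥ 4 gives C(9,2) = 36; x_3 ≥ 6 gives C(7,2) = 21. Together 63.
Add back pairs where two caps are both exceeded: 0 + 0 + 3 = 3.
By inclusion–exclusion the count is 78 − 63 + 3 = 18.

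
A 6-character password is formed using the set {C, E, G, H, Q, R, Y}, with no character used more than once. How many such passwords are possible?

With no repetition, fill the 6 characters in order: 7 choices, then 6, down to 2.
That product is 7 × 6 × 5 × 4 × 3 × 2 = 5040.

5040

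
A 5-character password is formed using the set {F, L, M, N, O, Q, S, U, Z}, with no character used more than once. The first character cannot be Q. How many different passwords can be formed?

The first character has 9−1 = 8 choices (anything except Q).
The remaining 4 characters are filled from the other 8 symbols without repetition: 8 × 7 × 6 × 5 = 1680.
Total: 8 × 1680 = 13440.

13440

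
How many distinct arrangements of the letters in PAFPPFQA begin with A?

Fix A in the first position and arrange the remaining 7 letters.
Those 7 letters have F appearing twice and P appearing 3 times, giving (7)!/(3!·2!) = 420.

420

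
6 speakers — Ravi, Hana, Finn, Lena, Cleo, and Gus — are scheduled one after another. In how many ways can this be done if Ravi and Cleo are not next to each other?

480

There are 6! = 720 arrangements in all. If Ravi and Cleo are adjacent, merging them into one block gives 2·(5)! = 240 arrangements.
Complementary counting: 720 − 240 = 480.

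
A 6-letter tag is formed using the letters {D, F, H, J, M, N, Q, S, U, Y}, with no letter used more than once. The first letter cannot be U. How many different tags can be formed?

136080

The first letter has 10−1 = 9 choices (anything except U).
The remaining 5 letters are filled from the other 9 symbols without repetition: 9 × 8 × 7 × 6 × 5 = 15120.
Total: 9 × 15120 = 136080.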